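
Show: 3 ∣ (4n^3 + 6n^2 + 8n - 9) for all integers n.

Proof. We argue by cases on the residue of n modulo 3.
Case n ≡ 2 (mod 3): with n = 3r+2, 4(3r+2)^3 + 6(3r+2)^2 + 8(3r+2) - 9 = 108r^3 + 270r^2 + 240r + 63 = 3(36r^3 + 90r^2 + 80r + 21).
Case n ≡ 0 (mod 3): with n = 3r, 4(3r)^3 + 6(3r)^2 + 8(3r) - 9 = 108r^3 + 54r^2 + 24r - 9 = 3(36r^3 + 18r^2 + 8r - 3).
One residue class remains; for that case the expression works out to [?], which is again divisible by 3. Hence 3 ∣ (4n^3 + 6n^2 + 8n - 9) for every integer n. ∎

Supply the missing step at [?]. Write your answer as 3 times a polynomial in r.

3(36r^3 + 54r^2 + 32r + 3)

Only n ≡ 1 (mod 3) is unaccounted for. Put n = 3r+1:
4(3r+1)^3 + 6(3r+1)^2 + 8(3r+1) - 9 expands to 108r^3 + 162r^2 + 96r + 9,
and factoring out 3 leaves 3(36r^3 + 54r^2 + 32r + 3).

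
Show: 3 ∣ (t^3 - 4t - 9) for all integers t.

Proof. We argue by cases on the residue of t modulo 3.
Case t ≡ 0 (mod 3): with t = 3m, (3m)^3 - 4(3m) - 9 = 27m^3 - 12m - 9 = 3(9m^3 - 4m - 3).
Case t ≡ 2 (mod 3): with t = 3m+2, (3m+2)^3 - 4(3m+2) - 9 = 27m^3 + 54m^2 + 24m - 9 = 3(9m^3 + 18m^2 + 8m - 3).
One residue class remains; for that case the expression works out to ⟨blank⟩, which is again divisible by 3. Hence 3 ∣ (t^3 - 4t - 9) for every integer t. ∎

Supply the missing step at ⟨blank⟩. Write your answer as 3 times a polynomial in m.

3(9m^3 + 9m^2 - m - 4)

The residues treated are {0, 2}, so the missing case is t ≡ 1 (mod 3); write t = 3m+1.
Then (3m+1)^3 - 4(3m+1) - 9 = 27m^3 + 27m^2 - 3m - 12 = 3(9m^3 + 9m^2 - m - 4).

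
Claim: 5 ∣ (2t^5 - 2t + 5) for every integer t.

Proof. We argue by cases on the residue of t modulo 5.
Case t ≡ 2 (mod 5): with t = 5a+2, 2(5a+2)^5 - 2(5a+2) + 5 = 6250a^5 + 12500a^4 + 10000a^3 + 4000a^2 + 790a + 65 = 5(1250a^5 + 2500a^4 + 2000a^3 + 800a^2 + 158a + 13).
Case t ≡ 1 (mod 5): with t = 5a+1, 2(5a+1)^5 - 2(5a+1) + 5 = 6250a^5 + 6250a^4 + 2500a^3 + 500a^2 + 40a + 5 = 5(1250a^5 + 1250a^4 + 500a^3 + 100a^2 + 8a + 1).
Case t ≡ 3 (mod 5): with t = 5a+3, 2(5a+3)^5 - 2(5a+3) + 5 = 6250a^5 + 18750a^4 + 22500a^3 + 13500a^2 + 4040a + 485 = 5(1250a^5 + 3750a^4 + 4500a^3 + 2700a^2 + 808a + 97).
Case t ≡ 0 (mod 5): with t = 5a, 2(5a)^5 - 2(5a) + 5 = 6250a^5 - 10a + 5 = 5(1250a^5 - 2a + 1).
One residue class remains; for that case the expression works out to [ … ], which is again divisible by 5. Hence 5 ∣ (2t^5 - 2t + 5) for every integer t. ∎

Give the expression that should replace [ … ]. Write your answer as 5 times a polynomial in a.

The residues treated are {2, 1, 3, 0}, so the missing case is t ≡ 4 (mod 5); write t = 5a+4.
Then 2(5a+4)^5 - 2(5a+4) + 5 = 6250a^5 + 25000a^4 + 40000a^3 + 32000a^2 + 12790a + 2045 = 5(1250a^5 + 5000a^4 + 8000a^3 + 6400a^2 + 2558a + 409).

5(1250a^5 + 5000a^4 + 8000a^3 + 6400a^2 + 2558a + 409)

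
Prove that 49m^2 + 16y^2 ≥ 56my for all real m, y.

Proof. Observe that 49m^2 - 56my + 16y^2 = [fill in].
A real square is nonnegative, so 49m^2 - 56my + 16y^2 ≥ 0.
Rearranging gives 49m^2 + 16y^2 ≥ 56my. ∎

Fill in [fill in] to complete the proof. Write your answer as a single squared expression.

49m^2 - 56my + 16y^2 is a perfect-square trinomial: the outer terms are (7m)^2 and (4y)^2, and the cross term is -2·7m·4y.
So 49m^2 - 56my + 16y^2 = (7m - 4y)^2 ≥ 0.

(7m - 4y)^2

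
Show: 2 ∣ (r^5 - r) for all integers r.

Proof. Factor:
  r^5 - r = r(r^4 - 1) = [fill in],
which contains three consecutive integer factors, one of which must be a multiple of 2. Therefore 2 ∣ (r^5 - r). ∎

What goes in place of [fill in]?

(r - 1)r(r + 1)(r^2 + 1)

r^4 - 1 = (r^2 - 1)(r^2 + 1), and r^2 - 1 = (r-1)(r+1).
So r(r^4 - 1) = (r - 1)r(r + 1)(r^2 + 1).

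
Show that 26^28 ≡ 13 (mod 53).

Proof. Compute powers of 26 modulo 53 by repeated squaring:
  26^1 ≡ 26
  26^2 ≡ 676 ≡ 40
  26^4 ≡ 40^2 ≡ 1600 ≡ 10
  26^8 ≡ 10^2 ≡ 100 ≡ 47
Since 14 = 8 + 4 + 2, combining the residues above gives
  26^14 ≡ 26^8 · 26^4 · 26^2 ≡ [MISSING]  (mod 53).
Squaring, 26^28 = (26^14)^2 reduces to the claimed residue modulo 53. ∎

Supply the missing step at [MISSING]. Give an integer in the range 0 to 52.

Multiply the listed residues: 47 · 10 · 40 = 470 → 18800.
Reducing modulo 53: 18800 = 354·53 + 38, so 26^14 ≡ 38.

38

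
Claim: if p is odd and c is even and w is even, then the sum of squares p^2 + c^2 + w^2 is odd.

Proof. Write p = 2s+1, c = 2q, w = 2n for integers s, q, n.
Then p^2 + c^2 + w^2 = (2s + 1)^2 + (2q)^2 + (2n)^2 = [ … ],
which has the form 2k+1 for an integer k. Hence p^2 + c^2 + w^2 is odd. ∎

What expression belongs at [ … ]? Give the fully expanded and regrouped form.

Expanding: (2s + 1)^2 + (2q)^2 + (2n)^2 = 4n^2 + 4q^2 + 4s^2 + 4s + 1.
Every term except the constant is even, so this is 2(2n^2 + 2q^2 + 2s^2 + 2s) + 1,
and 2n^2 + 2q^2 + 2s^2 + 2s ∈ ℤ gives the required form.

2(2n^2 + 2q^2 + 2s^2 + 2s) + 1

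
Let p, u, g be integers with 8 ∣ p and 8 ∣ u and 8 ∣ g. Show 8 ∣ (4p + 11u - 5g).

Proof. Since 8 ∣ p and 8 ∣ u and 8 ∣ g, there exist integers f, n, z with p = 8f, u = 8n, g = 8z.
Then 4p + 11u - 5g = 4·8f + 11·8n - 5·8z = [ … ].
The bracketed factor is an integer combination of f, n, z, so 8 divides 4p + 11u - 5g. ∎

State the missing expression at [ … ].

Each term has a factor of 8: 4·8f + 11·8n - 5·8z = 8·(4f + 11n - 5z).
Since 4f + 11n - 5z is an integer, 8 ∣ (4p + 11u - 5g).

8(4f + 11n - 5z)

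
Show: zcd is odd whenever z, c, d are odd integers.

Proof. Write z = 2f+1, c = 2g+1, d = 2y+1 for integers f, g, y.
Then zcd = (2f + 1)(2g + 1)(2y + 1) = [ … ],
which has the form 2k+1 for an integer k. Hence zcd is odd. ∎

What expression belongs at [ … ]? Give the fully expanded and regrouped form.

Expanding: (2f + 1)(2g + 1)(2y + 1) = 8fgy + 4fg + 4fy + 2f + 4gy + 2g + 2y + 1.
Every term except the constant is even, so this is 2(4fgy + 2fg + 2fy + f + 2gy + g + y) + 1,
and 4fgy + 2fg + 2fy + f + 2gy + g + y ∈ ℤ gives the required form.

2(4fgy + 2fg + 2fy + f + 2gy + g + y) + 1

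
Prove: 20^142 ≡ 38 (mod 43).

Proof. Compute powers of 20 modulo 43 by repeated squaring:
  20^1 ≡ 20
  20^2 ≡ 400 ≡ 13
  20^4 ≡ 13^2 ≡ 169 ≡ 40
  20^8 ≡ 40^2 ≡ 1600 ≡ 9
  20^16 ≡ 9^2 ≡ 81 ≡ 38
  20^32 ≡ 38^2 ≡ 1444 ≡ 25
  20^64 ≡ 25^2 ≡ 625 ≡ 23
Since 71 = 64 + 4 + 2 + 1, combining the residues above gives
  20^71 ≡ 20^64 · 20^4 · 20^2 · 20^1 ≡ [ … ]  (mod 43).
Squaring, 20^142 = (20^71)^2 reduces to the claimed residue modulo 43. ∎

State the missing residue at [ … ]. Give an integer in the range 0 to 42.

34

20^64 · 20^4 · 20^2 · 20^1 ≡ 23 · 40 · 13 · 20 = 239200.
239200 mod 43 = 34, so 20^71 ≡ 34 (mod 43).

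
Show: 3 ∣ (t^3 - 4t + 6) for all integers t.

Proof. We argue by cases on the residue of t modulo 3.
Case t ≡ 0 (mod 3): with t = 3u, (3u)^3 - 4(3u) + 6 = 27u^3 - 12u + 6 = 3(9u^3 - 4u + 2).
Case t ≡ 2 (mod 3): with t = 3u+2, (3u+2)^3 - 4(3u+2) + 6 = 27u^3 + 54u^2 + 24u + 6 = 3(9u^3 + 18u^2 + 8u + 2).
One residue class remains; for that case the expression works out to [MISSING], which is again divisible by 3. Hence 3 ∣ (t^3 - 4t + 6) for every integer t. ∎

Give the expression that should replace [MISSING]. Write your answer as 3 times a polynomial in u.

Only t ≡ 1 (mod 3) is unaccounted for. Put t = 3u+1:
(3u+1)^3 - 4(3u+1) + 6 expands to 27u^3 + 27u^2 - 3u + 3,
and factoring out 3 leaves 3(9u^3 + 9u^2 - u + 1).

3(9u^3 + 9u^2 - u + 1)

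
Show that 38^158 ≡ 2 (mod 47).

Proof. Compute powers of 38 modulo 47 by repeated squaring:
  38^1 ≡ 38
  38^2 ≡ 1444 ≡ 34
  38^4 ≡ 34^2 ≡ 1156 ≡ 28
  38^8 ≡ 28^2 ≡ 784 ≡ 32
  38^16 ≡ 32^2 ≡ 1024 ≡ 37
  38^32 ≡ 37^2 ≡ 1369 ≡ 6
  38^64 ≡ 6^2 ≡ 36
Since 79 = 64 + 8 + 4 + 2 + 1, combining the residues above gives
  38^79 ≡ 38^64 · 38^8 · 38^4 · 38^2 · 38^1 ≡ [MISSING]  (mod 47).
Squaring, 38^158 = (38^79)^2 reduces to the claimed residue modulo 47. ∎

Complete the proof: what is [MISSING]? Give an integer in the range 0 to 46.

40

Multiply the listed residues: 36 · 32 · 28 · 34 · 38 = 1152 → 32256 → 1096704 → 41674752.
Reducing modulo 47: 41674752 = 886696·47 + 40, so 38^79 ≡ 40.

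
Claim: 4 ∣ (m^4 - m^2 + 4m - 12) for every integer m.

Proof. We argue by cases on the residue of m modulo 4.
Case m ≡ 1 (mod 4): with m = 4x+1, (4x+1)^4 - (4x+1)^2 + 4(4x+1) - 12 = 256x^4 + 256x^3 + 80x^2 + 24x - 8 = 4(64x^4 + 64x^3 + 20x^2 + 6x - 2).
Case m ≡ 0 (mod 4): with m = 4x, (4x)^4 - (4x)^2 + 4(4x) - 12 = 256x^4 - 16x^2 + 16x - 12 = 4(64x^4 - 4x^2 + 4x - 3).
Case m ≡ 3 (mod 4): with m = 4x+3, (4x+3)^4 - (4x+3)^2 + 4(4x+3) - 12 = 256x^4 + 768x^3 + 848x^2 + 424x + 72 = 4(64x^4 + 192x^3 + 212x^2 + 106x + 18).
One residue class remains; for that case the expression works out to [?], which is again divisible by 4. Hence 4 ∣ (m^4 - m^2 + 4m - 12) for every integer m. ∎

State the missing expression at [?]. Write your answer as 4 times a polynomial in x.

Only m ≡ 2 (mod 4) is unaccounted for. Put m = 4x+2:
(4x+2)^4 - (4x+2)^2 + 4(4x+2) - 12 expands to 256x^4 + 512x^3 + 368x^2 + 128x + 8,
and factoring out 4 leaves 4(64x^4 + 128x^3 + 92x^2 + 32x + 2).

4(64x^4 + 128x^3 + 92x^2 + 32x + 2)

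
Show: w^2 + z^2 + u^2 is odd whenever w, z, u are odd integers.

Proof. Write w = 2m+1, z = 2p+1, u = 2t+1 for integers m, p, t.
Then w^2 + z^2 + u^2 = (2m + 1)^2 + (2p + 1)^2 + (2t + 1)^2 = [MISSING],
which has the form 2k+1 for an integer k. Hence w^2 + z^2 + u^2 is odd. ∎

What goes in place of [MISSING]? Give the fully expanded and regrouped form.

2(2m^2 + 2m + 2p^2 + 2p + 2t^2 + 2t + 1) + 1

(2m + 1)^2 + (2p + 1)^2 + (2t + 1)^2 = 4m^2 + 4m + 4p^2 + 4p + 4t^2 + 4t + 3
= 2(2m^2 + 2m + 2p^2 + 2p + 2t^2 + 2t + 1) + 1.
Since 2m^2 + 2m + 2p^2 + 2p + 2t^2 + 2t + 1 is an integer, the sum of squares is of the form 2k+1 for an integer k.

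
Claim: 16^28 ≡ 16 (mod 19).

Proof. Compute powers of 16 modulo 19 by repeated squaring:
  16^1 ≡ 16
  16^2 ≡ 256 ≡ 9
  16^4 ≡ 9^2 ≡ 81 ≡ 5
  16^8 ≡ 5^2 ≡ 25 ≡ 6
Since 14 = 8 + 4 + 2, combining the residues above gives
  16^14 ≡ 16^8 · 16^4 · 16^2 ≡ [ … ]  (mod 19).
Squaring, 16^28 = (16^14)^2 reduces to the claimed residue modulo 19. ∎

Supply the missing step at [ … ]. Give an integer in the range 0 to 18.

16^8 · 16^4 · 16^2 ≡ 6 · 5 · 9 = 270.
270 mod 19 = 4, so 16^14 ≡ 4 (mod 19).

4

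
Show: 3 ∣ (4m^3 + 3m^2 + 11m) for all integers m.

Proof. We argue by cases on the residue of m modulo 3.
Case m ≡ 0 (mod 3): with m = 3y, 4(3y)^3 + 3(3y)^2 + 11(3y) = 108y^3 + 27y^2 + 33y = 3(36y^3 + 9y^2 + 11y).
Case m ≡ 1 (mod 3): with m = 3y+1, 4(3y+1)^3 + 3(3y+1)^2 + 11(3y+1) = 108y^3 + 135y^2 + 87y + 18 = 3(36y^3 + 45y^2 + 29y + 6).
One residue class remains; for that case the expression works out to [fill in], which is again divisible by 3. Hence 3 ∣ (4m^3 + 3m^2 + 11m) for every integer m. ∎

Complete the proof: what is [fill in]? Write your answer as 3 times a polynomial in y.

3(36y^3 + 81y^2 + 71y + 22)

Only m ≡ 2 (mod 3) is unaccounted for. Put m = 3y+2:
4(3y+2)^3 + 3(3y+2)^2 + 11(3y+2) expands to 108y^3 + 243y^2 + 213y + 66,
and factoring out 3 leaves 3(36y^3 + 81y^2 + 71y + 22).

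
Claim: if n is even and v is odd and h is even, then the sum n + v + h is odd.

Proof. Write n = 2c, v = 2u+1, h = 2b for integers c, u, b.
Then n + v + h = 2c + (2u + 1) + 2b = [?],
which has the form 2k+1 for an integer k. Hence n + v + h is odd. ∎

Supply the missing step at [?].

2(b + c + u) + 1

2c + (2u + 1) + 2b = 2b + 2c + 2u + 1
= 2(b + c + u) + 1.
Since b + c + u is an integer, the sum is of the form 2k+1 for an integer k.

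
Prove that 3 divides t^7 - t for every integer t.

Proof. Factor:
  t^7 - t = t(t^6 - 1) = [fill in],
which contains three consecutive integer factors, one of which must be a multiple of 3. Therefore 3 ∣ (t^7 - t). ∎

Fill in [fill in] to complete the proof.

(t - 1)t(t + 1)(t^4 + t^2 + 1)

t^6 - 1 = (t^2 - 1)(t^4 + t^2 + 1), and t^2 - 1 = (t-1)(t+1).
So t(t^6 - 1) = (t - 1)t(t + 1)(t^4 + t^2 + 1).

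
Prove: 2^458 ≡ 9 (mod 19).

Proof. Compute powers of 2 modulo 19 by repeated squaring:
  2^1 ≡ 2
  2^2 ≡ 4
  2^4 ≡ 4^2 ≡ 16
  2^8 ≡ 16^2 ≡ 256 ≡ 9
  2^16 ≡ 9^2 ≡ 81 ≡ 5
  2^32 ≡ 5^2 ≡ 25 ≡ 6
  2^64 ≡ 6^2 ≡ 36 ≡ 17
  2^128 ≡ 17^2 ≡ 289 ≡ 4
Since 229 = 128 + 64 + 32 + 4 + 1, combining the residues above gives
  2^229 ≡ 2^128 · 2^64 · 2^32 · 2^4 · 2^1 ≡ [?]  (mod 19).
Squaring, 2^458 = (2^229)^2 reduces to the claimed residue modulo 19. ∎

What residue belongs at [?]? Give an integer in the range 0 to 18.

2^128 · 2^64 · 2^32 · 2^4 · 2^1 ≡ 4 · 17 · 6 · 16 · 2 = 13056.
13056 mod 19 = 3, so 2^229 ≡ 3 (mod 19).

3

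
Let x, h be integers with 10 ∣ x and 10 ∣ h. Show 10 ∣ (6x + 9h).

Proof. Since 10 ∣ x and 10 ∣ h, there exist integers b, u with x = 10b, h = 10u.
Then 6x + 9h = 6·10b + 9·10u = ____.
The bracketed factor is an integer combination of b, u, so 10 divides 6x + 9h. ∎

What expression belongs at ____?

10(6b + 9u)

Each term has a factor of 10: 6·10b + 9·10u = 10·(6b + 9u).
Since 6b + 9u is an integer, 10 ∣ (6x + 9h).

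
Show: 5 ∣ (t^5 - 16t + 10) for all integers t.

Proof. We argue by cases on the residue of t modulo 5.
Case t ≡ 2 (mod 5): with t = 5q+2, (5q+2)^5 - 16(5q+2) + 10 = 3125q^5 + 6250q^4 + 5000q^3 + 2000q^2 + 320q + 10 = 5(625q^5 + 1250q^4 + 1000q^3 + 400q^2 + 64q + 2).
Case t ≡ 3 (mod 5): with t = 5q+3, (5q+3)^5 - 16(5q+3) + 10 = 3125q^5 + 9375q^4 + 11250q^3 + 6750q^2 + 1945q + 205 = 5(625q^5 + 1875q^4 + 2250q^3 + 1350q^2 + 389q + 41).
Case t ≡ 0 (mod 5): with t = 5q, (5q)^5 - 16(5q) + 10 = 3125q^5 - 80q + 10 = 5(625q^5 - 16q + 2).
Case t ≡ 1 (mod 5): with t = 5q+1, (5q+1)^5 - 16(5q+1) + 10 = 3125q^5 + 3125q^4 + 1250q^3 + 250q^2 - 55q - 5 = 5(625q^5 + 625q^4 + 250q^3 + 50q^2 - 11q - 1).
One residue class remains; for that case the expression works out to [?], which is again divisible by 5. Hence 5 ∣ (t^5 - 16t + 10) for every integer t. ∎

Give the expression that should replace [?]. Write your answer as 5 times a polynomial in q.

5(625q^5 + 2500q^4 + 4000q^3 + 3200q^2 + 1264q + 194)

The residues treated are {2, 3, 0, 1}, so the missing case is t ≡ 4 (mod 5); write t = 5q+4.
Then (5q+4)^5 - 16(5q+4) + 10 = 3125q^5 + 12500q^4 + 20000q^3 + 16000q^2 + 6320q + 970 = 5(625q^5 + 2500q^4 + 4000q^3 + 3200q^2 + 1264q + 194).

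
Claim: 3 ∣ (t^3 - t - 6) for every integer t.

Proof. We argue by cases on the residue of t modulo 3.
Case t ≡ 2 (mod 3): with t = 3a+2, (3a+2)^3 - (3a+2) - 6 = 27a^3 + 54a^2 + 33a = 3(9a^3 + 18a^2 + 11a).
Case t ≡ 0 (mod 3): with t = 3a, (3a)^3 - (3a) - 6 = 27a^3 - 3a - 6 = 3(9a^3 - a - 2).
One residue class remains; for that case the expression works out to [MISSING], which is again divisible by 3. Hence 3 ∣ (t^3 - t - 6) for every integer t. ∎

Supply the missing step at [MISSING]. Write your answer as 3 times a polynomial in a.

Only t ≡ 1 (mod 3) is unaccounted for. Put t = 3a+1:
(3a+1)^3 - (3a+1) - 6 expands to 27a^3 + 27a^2 + 6a - 6,
and factoring out 3 leaves 3(9a^3 + 9a^2 + 2a - 2).

3(9a^3 + 9a^2 + 2a - 2)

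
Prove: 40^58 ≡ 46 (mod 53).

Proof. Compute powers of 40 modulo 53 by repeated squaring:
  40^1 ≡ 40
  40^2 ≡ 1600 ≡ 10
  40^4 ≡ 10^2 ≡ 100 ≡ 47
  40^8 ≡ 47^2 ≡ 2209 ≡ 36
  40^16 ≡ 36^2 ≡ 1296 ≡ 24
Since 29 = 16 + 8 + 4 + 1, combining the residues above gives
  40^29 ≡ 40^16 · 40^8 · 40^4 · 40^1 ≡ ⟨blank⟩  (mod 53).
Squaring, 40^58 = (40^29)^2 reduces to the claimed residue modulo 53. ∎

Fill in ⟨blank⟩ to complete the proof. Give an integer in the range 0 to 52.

29

40^16 · 40^8 · 40^4 · 40^1 ≡ 24 · 36 · 47 · 40 = 1624320.
1624320 mod 53 = 29, so 40^29 ≡ 29 (mod 53).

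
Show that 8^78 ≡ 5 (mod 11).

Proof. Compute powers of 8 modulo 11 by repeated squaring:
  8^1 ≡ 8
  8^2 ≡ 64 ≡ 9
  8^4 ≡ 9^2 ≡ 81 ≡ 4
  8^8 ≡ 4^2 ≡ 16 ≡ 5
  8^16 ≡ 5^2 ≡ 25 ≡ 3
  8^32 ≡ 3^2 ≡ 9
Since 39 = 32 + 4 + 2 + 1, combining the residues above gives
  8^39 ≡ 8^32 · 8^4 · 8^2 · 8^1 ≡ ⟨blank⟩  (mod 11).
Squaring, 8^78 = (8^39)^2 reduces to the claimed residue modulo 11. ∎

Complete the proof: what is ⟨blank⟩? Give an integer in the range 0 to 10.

8^32 · 8^4 · 8^2 · 8^1 ≡ 9 · 4 · 9 · 8 = 2592.
2592 mod 11 = 7, so 8^39 ≡ 7 (mod 11).

7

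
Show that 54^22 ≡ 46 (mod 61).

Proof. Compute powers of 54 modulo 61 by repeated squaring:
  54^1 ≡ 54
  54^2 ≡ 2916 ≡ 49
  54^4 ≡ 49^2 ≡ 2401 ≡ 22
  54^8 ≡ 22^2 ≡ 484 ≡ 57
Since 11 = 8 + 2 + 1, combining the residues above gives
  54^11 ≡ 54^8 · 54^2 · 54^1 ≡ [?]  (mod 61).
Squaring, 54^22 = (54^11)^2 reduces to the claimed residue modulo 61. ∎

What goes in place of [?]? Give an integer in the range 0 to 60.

30

Multiply the listed residues: 57 · 49 · 54 = 2793 → 150822.
Reducing modulo 61: 150822 = 2472·61 + 30, so 54^11 ≡ 30.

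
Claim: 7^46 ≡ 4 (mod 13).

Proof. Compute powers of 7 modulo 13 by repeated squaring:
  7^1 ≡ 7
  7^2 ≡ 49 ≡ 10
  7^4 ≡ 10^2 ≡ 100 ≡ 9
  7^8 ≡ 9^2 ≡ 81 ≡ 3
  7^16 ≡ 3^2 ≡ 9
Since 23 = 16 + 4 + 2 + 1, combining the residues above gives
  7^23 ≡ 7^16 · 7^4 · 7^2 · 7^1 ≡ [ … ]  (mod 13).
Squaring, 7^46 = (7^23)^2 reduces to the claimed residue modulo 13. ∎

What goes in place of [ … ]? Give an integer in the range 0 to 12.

7^16 · 7^4 · 7^2 · 7^1 ≡ 9 · 9 · 10 · 7 = 5670.
5670 mod 13 = 2, so 7^23 ≡ 2 (mod 13).

2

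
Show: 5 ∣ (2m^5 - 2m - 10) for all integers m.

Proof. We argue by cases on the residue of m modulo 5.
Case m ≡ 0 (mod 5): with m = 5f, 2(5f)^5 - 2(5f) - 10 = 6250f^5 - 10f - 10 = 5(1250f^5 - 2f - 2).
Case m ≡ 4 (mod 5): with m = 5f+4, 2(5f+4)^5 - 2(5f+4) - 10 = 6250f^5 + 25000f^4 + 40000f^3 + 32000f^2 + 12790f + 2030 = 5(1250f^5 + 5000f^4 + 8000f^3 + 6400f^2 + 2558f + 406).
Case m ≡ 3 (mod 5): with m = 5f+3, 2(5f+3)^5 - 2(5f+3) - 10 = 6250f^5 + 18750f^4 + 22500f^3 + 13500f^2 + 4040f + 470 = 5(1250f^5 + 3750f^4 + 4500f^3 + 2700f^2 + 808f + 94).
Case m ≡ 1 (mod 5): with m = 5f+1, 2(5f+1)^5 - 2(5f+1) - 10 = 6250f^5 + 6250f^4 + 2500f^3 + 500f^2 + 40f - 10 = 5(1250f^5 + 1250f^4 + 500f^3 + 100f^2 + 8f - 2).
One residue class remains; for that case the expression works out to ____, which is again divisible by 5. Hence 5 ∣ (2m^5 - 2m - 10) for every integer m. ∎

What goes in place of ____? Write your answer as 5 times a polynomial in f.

The residues treated are {0, 4, 3, 1}, so the missing case is m ≡ 2 (mod 5); write m = 5f+2.
Then 2(5f+2)^5 - 2(5f+2) - 10 = 6250f^5 + 12500f^4 + 10000f^3 + 4000f^2 + 790f + 50 = 5(1250f^5 + 2500f^4 + 2000f^3 + 800f^2 + 158f + 10).

5(1250f^5 + 2500f^4 + 2000f^3 + 800f^2 + 158f + 10)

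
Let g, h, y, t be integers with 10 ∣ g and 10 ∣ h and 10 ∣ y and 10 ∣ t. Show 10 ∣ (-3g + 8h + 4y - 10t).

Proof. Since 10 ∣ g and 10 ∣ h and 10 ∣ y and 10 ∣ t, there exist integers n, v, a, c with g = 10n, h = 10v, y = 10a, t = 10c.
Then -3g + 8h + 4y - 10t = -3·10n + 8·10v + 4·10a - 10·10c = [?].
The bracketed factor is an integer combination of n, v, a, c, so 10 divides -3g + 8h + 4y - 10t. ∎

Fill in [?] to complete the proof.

Pull the common 10 out of every term: -3·10n + 8·10v + 4·10a - 10·10c = 10(4a - 10c - 3n + 8v).
4a - 10c - 3n + 8v is an integer, which exhibits the divisibility.

10(4a - 10c - 3n + 8v)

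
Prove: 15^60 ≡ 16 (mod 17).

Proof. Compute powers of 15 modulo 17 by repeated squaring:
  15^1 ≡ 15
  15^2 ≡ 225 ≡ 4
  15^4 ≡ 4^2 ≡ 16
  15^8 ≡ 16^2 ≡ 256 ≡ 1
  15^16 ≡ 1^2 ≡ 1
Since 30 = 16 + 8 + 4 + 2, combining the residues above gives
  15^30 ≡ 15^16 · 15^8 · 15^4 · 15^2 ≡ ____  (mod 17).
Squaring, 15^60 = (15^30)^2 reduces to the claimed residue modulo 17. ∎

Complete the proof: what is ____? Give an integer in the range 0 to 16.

13

15^16 · 15^8 · 15^4 · 15^2 ≡ 1 · 1 · 16 · 4 = 64.
64 mod 17 = 13, so 15^30 ≡ 13 (mod 17).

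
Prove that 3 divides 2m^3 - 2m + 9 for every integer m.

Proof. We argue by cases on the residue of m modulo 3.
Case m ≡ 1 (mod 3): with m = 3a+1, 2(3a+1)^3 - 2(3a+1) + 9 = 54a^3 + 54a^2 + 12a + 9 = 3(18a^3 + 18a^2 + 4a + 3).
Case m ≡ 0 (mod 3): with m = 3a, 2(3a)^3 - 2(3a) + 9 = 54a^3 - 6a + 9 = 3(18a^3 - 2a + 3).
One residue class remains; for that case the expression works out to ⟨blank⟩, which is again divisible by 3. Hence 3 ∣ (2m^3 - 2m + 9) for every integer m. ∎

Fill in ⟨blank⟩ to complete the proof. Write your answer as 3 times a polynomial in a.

3(18a^3 + 36a^2 + 22a + 7)

The residues treated are {1, 0}, so the missing case is m ≡ 2 (mod 3); write m = 3a+2.
Then 2(3a+2)^3 - 2(3a+2) + 9 = 54a^3 + 108a^2 + 66a + 21 = 3(18a^3 + 36a^2 + 22a + 7).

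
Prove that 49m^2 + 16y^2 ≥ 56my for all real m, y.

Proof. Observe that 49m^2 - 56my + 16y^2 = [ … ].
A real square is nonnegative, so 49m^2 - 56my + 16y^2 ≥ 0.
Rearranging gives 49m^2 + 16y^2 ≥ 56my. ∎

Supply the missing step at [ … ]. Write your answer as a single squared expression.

The leading and trailing coefficients are 7^2 and 4^2, and 56 = 2·7·4, so the trinomial is (7m - 4y)^2.
Hence 49m^2 - 56my + 16y^2 ≥ 0.

(7m - 4y)^2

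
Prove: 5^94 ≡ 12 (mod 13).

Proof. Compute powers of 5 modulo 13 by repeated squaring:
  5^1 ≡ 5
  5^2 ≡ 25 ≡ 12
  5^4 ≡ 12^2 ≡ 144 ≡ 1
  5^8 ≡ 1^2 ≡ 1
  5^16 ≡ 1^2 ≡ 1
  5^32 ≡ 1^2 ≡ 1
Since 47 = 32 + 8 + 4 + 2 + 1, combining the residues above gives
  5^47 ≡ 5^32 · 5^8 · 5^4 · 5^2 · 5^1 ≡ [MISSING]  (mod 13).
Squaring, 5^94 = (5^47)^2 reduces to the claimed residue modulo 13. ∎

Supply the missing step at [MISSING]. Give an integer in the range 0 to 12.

5^32 · 5^8 · 5^4 · 5^2 · 5^1 ≡ 1 · 1 · 1 · 12 · 5 = 60.
60 mod 13 = 8, so 5^47 ≡ 8 (mod 13).

8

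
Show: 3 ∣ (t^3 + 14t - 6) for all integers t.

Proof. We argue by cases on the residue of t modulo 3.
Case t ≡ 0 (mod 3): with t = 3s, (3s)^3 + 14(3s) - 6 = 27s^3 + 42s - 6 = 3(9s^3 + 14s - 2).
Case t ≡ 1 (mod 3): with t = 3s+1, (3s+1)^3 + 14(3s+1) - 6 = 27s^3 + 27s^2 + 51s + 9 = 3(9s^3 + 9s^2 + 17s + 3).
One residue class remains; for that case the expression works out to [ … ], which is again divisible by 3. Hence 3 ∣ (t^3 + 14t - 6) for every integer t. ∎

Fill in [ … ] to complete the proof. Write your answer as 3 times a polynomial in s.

3(9s^3 + 18s^2 + 26s + 10)

The residues treated are {0, 1}, so the missing case is t ≡ 2 (mod 3); write t = 3s+2.
Then (3s+2)^3 + 14(3s+2) - 6 = 27s^3 + 54s^2 + 78s + 30 = 3(9s^3 + 18s^2 + 26s + 10).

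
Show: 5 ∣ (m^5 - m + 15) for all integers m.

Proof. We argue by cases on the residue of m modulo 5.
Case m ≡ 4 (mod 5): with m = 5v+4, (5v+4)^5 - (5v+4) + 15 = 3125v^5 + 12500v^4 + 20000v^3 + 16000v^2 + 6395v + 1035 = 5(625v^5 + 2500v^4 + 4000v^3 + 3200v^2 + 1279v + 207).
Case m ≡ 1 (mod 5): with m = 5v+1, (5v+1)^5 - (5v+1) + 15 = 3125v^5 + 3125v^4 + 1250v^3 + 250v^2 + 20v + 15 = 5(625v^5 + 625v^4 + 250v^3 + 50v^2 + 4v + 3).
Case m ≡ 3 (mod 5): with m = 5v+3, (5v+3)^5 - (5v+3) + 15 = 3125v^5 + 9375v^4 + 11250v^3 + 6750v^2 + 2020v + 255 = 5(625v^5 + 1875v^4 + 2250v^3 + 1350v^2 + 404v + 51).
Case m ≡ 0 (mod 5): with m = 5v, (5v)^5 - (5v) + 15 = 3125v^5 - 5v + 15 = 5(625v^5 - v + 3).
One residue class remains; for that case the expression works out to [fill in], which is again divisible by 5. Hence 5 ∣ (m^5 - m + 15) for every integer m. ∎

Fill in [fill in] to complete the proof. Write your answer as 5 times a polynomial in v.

5(625v^5 + 1250v^4 + 1000v^3 + 400v^2 + 79v + 9)

Only m ≡ 2 (mod 5) is unaccounted for. Put m = 5v+2:
(5v+2)^5 - (5v+2) + 15 expands to 3125v^5 + 6250v^4 + 5000v^3 + 2000v^2 + 395v + 45,
and factoring out 5 leaves 5(625v^5 + 1250v^4 + 1000v^3 + 400v^2 + 79v + 9).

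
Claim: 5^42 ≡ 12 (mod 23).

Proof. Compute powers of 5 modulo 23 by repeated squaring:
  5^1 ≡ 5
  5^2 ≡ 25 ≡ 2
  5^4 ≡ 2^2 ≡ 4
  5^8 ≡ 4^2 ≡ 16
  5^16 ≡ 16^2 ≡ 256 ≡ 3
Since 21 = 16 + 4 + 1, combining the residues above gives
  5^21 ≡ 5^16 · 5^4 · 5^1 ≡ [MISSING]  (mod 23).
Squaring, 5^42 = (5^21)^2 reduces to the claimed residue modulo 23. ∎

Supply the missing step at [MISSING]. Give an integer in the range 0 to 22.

14

Multiply the listed residues: 3 · 4 · 5 = 12 → 60.
Reducing modulo 23: 60 = 2·23 + 14, so 5^21 ≡ 14.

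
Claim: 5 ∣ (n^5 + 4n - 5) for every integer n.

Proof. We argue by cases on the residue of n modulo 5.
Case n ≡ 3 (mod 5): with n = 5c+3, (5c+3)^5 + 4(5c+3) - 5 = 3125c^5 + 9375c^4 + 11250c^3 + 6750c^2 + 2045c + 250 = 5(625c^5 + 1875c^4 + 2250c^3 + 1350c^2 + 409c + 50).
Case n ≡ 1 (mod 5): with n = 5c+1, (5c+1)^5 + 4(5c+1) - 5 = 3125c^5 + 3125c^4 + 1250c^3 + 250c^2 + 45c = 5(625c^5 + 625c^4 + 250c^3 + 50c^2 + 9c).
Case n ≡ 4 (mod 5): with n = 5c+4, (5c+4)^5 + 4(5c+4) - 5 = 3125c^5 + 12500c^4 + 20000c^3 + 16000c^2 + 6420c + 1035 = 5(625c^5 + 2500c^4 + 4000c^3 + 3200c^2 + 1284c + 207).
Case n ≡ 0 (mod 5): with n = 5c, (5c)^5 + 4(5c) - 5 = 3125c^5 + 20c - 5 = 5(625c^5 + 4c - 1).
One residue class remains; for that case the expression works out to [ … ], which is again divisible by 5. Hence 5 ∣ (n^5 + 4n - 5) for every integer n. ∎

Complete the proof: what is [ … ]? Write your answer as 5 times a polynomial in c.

The residues treated are {3, 1, 4, 0}, so the missing case is n ≡ 2 (mod 5); write n = 5c+2.
Then (5c+2)^5 + 4(5c+2) - 5 = 3125c^5 + 6250c^4 + 5000c^3 + 2000c^2 + 420c + 35 = 5(625c^5 + 1250c^4 + 1000c^3 + 400c^2 + 84c + 7).

5(625c^5 + 1250c^4 + 1000c^3 + 400c^2 + 84c + 7)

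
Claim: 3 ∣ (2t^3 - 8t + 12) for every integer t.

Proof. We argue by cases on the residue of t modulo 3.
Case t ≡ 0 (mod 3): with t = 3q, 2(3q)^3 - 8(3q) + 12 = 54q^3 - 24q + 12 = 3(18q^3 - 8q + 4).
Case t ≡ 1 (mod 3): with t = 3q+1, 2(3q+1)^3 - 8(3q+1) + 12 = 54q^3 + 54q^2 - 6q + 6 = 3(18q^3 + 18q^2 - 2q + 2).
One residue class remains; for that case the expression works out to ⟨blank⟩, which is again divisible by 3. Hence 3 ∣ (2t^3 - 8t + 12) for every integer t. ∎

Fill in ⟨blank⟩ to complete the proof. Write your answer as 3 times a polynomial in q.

3(18q^3 + 36q^2 + 16q + 4)

Only t ≡ 2 (mod 3) is unaccounted for. Put t = 3q+2:
2(3q+2)^3 - 8(3q+2) + 12 expands to 54q^3 + 108q^2 + 48q + 12,
and factoring out 3 leaves 3(18q^3 + 36q^2 + 16q + 4).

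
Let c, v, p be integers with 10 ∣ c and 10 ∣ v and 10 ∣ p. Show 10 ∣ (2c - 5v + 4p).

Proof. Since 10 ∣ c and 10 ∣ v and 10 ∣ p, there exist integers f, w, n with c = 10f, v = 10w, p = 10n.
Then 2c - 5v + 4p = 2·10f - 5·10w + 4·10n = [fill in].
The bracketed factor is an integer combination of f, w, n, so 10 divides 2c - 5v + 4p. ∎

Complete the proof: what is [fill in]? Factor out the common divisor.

10(2f + 4n - 5w)

Pull the common 10 out of every term: 2·10f - 5·10w + 4·10n = 10(2f + 4n - 5w).
2f + 4n - 5w is an integer, which exhibits the divisibility.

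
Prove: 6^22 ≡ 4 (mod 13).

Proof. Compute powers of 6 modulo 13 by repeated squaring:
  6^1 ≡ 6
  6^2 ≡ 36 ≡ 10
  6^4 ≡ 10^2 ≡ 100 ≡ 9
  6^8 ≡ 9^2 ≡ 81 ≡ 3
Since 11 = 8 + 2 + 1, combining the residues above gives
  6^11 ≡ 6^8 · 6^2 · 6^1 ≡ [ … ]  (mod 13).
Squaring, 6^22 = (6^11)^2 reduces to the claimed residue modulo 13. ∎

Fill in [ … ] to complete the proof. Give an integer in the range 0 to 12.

Multiply the listed residues: 3 · 10 · 6 = 30 → 180.
Reducing modulo 13: 180 = 13·13 + 11, so 6^11 ≡ 11.

11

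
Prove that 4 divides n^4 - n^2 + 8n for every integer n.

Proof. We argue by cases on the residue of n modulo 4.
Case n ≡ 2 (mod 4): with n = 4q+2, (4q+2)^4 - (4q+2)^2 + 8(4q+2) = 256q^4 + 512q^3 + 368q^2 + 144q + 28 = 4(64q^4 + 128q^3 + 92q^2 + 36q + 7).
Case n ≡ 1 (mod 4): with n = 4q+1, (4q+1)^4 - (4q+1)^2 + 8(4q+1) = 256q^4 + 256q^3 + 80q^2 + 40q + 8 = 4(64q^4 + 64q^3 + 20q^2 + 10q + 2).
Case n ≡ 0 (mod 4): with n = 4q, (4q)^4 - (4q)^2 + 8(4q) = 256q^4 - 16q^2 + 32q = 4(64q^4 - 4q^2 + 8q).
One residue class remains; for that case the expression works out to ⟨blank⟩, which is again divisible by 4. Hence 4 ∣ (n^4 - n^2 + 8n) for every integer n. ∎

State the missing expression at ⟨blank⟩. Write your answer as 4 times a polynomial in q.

The residues treated are {2, 1, 0}, so the missing case is n ≡ 3 (mod 4); write n = 4q+3.
Then (4q+3)^4 - (4q+3)^2 + 8(4q+3) = 256q^4 + 768q^3 + 848q^2 + 440q + 96 = 4(64q^4 + 192q^3 + 212q^2 + 110q + 24).

4(64q^4 + 192q^3 + 212q^2 + 110q + 24)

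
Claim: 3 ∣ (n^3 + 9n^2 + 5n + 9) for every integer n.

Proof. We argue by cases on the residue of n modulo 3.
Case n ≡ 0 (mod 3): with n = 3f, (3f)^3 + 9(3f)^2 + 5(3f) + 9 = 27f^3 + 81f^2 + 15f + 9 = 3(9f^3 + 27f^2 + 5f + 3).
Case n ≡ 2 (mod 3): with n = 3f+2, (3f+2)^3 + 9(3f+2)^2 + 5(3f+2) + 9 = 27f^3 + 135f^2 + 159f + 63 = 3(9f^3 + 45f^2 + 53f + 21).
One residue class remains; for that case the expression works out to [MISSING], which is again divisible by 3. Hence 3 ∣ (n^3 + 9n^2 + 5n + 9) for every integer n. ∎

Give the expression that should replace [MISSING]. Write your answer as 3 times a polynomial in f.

3(9f^3 + 36f^2 + 26f + 8)

The residues treated are {0, 2}, so the missing case is n ≡ 1 (mod 3); write n = 3f+1.
Then (3f+1)^3 + 9(3f+1)^2 + 5(3f+1) + 9 = 27f^3 + 108f^2 + 78f + 24 = 3(9f^3 + 36f^2 + 26f + 8).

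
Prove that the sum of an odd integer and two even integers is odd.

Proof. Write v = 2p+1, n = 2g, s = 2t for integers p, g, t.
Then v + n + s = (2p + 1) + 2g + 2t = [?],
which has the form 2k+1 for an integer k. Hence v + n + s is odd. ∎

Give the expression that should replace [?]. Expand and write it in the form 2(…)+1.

(2p + 1) + 2g + 2t = 2g + 2p + 2t + 1
= 2(g + p + t) + 1.
Since g + p + t is an integer, the sum is of the form 2k+1 for an integer k.

2(g + p + t) + 1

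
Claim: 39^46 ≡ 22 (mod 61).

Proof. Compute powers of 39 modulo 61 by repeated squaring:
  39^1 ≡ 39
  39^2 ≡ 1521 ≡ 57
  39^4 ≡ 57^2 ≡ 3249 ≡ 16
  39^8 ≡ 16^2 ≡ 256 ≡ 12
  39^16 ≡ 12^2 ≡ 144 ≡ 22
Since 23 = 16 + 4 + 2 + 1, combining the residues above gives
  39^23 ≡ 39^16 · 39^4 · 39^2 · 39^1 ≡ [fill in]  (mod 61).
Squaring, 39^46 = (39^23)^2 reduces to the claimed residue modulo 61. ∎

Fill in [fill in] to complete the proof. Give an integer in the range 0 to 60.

Multiply the listed residues: 22 · 16 · 57 · 39 = 352 → 20064 → 782496.
Reducing modulo 61: 782496 = 12827·61 + 49, so 39^23 ≡ 49.

49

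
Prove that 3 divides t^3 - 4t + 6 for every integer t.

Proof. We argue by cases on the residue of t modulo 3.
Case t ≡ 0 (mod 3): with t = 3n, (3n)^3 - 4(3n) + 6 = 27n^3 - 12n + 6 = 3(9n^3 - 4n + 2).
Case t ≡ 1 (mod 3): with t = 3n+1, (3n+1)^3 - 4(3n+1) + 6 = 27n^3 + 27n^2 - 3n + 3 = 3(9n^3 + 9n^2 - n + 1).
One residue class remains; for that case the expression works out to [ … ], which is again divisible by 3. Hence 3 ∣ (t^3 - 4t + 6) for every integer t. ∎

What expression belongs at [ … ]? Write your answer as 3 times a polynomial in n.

Only t ≡ 2 (mod 3) is unaccounted for. Put t = 3n+2:
(3n+2)^3 - 4(3n+2) + 6 expands to 27n^3 + 54n^2 + 24n + 6,
and factoring out 3 leaves 3(9n^3 + 18n^2 + 8n + 2).

3(9n^3 + 18n^2 + 8n + 2)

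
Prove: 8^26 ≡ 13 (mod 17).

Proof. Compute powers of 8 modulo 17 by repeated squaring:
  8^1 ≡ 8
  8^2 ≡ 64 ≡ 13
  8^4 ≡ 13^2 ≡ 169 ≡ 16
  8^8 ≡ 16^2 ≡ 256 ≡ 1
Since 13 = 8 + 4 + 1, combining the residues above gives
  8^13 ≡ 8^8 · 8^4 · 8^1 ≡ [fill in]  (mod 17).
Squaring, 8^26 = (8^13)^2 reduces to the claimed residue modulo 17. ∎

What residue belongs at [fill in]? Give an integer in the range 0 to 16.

8^8 · 8^4 · 8^1 ≡ 1 · 16 · 8 = 128.
128 mod 17 = 9, so 8^13 ≡ 9 (mod 17).

9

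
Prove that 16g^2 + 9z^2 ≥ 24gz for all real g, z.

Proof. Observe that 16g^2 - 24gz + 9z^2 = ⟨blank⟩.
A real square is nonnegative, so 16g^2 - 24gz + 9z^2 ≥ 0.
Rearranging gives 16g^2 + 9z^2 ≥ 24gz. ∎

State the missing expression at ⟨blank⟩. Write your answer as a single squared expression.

The leading and trailing coefficients are 4^2 and 3^2, and 24 = 2·4·3, so the trinomial is (4g - 3z)^2.
Hence 16g^2 - 24gz + 9z^2 ≥ 0.

(4g - 3z)^2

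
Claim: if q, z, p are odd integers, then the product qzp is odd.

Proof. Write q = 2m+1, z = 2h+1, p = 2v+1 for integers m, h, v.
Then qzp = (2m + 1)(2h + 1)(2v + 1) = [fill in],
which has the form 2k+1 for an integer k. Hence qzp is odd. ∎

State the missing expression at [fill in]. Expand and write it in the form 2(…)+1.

2(4hmv + 2hm + 2hv + h + 2mv + m + v) + 1

Expanding: (2m + 1)(2h + 1)(2v + 1) = 8hmv + 4hm + 4hv + 2h + 4mv + 2m + 2v + 1.
Every term except the constant is even, so this is 2(4hmv + 2hm + 2hv + h + 2mv + m + v) + 1,
and 4hmv + 2hm + 2hv + h + 2mv + m + v ∈ ℤ gives the required form.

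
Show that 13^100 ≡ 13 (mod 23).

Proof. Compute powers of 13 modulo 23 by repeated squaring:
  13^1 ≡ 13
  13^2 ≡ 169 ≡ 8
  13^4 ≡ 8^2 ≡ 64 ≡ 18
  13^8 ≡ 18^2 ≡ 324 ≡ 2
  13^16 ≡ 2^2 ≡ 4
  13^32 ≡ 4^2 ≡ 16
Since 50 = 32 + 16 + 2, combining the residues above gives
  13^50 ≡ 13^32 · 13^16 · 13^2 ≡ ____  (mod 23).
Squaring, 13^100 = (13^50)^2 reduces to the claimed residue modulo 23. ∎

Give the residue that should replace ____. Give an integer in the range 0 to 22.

13^32 · 13^16 · 13^2 ≡ 16 · 4 · 8 = 512.
512 mod 23 = 6, so 13^50 ≡ 6 (mod 23).

6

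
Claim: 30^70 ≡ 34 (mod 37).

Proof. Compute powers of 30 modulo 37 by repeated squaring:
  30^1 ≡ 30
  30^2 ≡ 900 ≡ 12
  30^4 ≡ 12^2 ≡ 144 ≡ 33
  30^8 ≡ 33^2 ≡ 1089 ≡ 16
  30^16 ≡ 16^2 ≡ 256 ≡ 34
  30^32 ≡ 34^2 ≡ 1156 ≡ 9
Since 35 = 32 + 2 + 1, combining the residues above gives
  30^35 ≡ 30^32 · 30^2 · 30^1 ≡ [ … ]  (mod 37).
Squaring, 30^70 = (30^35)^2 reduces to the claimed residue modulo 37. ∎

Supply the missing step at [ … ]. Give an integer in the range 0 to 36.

Multiply the listed residues: 9 · 12 · 30 = 108 → 3240.
Reducing modulo 37: 3240 = 87·37 + 21, so 30^35 ≡ 21.

21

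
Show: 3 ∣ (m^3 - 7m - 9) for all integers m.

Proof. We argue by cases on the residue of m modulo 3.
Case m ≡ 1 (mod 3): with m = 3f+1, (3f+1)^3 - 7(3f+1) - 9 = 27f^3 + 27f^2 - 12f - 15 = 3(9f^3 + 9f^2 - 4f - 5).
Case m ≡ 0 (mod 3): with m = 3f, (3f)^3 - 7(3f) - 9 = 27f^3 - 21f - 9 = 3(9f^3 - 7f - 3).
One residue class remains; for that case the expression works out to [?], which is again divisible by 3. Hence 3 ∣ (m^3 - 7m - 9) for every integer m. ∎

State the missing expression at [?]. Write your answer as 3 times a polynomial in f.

The residues treated are {1, 0}, so the missing case is m ≡ 2 (mod 3); write m = 3f+2.
Then (3f+2)^3 - 7(3f+2) - 9 = 27f^3 + 54f^2 + 15f - 15 = 3(9f^3 + 18f^2 + 5f - 5).

3(9f^3 + 18f^2 + 5f - 5)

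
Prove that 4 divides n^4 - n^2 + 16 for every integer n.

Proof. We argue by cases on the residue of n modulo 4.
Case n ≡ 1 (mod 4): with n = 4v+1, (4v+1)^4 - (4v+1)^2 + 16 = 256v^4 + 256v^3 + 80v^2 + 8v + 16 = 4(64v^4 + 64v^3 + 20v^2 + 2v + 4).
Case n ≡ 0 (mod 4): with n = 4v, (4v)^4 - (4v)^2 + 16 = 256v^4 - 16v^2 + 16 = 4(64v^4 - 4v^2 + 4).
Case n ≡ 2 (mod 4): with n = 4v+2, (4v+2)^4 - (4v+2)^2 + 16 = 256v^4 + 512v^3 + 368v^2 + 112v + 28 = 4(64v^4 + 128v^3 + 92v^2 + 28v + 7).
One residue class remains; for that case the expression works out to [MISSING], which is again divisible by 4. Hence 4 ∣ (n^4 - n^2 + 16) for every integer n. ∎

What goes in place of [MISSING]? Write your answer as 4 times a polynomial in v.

Only n ≡ 3 (mod 4) is unaccounted for. Put n = 4v+3:
(4v+3)^4 - (4v+3)^2 + 16 expands to 256v^4 + 768v^3 + 848v^2 + 408v + 88,
and factoring out 4 leaves 4(64v^4 + 192v^3 + 212v^2 + 102v + 22).

4(64v^4 + 192v^3 + 212v^2 + 102v + 22)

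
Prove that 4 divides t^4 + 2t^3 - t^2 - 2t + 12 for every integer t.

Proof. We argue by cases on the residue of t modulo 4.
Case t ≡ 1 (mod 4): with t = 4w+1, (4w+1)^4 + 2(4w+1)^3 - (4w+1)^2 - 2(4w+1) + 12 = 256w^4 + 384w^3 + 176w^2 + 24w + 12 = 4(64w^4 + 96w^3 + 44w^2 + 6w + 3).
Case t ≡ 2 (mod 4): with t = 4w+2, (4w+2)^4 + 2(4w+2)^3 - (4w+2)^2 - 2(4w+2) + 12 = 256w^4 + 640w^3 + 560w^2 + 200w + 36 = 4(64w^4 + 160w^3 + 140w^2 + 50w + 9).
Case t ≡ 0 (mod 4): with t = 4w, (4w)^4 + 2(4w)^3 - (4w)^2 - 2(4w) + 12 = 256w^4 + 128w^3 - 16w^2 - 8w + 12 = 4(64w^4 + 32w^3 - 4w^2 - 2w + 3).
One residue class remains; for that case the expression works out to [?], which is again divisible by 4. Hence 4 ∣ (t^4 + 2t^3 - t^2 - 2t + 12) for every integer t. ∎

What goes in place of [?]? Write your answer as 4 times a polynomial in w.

4(64w^4 + 224w^3 + 284w^2 + 154w + 33)

Only t ≡ 3 (mod 4) is unaccounted for. Put t = 4w+3:
(4w+3)^4 + 2(4w+3)^3 - (4w+3)^2 - 2(4w+3) + 12 expands to 256w^4 + 896w^3 + 1136w^2 + 616w + 132,
and factoring out 4 leaves 4(64w^4 + 224w^3 + 284w^2 + 154w + 33).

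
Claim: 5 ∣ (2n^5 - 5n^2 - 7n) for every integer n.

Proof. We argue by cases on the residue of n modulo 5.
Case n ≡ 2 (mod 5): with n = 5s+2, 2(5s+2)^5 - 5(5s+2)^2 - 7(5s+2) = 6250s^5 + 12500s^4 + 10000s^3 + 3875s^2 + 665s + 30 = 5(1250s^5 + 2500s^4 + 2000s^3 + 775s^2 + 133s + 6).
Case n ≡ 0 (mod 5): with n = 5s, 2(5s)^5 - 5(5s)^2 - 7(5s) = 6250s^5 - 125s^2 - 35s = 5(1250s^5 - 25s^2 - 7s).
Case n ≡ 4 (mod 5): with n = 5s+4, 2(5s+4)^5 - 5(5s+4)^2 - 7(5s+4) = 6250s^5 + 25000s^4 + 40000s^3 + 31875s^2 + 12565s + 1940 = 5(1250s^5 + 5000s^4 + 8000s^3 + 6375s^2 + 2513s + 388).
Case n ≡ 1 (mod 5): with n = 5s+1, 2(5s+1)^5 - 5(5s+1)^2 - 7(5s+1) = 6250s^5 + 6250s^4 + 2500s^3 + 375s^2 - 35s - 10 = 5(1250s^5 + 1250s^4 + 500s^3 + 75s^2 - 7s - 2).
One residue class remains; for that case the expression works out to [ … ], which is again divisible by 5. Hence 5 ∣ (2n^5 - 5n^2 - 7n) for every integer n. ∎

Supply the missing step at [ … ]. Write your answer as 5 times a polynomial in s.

5(1250s^5 + 3750s^4 + 4500s^3 + 2675s^2 + 773s + 84)

The residues treated are {2, 0, 4, 1}, so the missing case is n ≡ 3 (mod 5); write n = 5s+3.
Then 2(5s+3)^5 - 5(5s+3)^2 - 7(5s+3) = 6250s^5 + 18750s^4 + 22500s^3 + 13375s^2 + 3865s + 420 = 5(1250s^5 + 3750s^4 + 4500s^3 + 2675s^2 + 773s + 84).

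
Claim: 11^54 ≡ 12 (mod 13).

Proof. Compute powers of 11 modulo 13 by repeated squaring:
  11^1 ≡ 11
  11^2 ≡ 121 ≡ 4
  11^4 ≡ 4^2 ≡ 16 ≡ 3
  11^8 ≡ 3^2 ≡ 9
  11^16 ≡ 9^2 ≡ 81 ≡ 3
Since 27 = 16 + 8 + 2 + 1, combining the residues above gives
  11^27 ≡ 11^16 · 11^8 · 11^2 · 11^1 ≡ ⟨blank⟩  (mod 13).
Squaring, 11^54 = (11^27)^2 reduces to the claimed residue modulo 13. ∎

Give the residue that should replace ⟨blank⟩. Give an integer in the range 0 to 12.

11^16 · 11^8 · 11^2 · 11^1 ≡ 3 · 9 · 4 · 11 = 1188.
1188 mod 13 = 5, so 11^27 ≡ 5 (mod 13).

5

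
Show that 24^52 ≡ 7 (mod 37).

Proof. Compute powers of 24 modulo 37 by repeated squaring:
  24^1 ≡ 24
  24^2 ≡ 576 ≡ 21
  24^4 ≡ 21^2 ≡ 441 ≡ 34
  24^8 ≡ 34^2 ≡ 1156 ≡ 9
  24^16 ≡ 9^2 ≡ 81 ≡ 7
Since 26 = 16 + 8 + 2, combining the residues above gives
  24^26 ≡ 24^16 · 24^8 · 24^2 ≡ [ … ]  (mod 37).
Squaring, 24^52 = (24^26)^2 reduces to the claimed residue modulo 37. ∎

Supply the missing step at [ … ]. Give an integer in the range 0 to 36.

28

24^16 · 24^8 · 24^2 ≡ 7 · 9 · 21 = 1323.
1323 mod 37 = 28, so 24^26 ≡ 28 (mod 37).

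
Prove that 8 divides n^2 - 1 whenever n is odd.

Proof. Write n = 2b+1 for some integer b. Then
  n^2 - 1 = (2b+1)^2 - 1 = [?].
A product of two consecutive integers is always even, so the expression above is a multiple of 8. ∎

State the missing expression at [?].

4b(b + 1)

(2b+1)^2 - 1 = 4b^2 + 4b + 1 - 1 = 4b^2 + 4b = 4b(b+1).
Since b and b+1 are consecutive, b(b+1) is even, and 4·(even) is a multiple of 8.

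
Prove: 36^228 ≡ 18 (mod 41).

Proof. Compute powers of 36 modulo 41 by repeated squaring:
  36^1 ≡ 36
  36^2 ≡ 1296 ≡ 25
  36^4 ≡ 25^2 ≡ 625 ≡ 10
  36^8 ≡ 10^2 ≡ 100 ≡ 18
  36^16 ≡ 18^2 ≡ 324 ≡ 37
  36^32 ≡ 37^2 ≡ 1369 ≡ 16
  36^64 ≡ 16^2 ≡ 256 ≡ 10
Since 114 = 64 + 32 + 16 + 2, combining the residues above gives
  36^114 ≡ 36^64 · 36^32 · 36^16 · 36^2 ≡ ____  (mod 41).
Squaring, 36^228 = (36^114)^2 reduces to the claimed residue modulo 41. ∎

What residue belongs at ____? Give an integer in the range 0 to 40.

Multiply the listed residues: 10 · 16 · 37 · 25 = 160 → 5920 → 148000.
Reducing modulo 41: 148000 = 3609·41 + 31, so 36^114 ≡ 31.

31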